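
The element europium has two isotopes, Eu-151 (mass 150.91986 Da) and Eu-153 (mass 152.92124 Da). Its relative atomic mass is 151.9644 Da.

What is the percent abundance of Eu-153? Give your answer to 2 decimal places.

Let x be the fractional abundance of Eu-151; then Eu-153 has abundance 1 − x.
150.91986·x + 152.92124·(1 − x) = 151.9644
(150.91986 − 152.92124)·x = 151.9644 − 152.92124
x = -0.95684 / -2.00138 = 0.47809 → 47.81% Eu-151, 52.19% Eu-153.

52.19%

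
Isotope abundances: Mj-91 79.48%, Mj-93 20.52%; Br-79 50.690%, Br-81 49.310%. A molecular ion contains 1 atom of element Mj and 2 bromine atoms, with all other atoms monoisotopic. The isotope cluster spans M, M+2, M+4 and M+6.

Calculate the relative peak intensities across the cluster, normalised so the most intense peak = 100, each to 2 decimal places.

Element Mj pattern (n=1): 0.7948 : 0.2052
Bromine pattern (n=2): 0.25694761 : 0.49990478 : 0.24314761
Convolve the two distributions (both contribute in 2-u steps):
  M: 0.7948×0.25694761 = 0.204222
  M+2: 0.7948×0.49990478 + 0.2052×0.25694761 = 0.450050
  M+4: 0.7948×0.24314761 + 0.2052×0.49990478 = 0.295834
  M+6: 0.2052×0.24314761 = 0.049894
Scale to base peak (0.450050) = 100: 45.38 : 100.00 : 65.73 : 11.09

45.38 : 100.00 : 65.73 : 11.09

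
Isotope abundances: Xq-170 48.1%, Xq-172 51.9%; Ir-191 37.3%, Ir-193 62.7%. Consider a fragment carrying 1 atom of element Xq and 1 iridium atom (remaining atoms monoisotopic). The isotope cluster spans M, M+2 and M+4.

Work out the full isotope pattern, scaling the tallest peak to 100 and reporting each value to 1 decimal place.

36.2 : 100.0 : 65.7

Element Xq pattern (n=1): 0.4810 : 0.5190
Iridium pattern (n=1): 0.3730 : 0.6270
Convolve the two distributions (both contribute in 2-u steps):
  M: 0.4810×0.3730 = 0.179413
  M+2: 0.4810×0.6270 + 0.5190×0.3730 = 0.495174
  M+4: 0.5190×0.6270 = 0.325413
Scale to base peak (0.495174) = 100: 36.2 : 100.0 : 65.7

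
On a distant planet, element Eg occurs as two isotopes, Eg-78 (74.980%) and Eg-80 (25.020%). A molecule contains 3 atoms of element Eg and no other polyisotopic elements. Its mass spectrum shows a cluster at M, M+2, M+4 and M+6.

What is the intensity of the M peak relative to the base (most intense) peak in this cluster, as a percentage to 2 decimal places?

(0.74980 + 0.25020)^3 gives M 0.4215, M+2 0.4220, M+4 0.1408, M+6 0.0157; the largest is M+2.
P(M+2) = C(3,1) × 0.74980^2 × 0.25020^1 = 3 × 0.56220004 × 0.2502 = 0.421987 (base)
P(M) = C(3,0) × 0.74980^3 × 0.25020^0 = 1 × 0.42153759 × 1.0000 = 0.421538
Relative intensity = 0.421538 / 0.421987 × 100 = 99.89

99.89%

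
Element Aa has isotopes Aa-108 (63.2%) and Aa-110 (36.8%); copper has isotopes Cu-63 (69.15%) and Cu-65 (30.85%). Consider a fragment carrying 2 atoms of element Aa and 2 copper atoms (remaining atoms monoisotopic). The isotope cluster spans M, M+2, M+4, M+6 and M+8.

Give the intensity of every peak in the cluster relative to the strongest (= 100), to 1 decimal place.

48.6 : 100.0 : 76.7 : 26.0 : 3.3

Element Aa pattern (n=2): 0.399424 : 0.465152 : 0.135424
Copper pattern (n=2): 0.47817225 : 0.4266555 : 0.09517225
Convolve the two distributions (both contribute in 2-u steps):
  M: 0.399424×0.47817225 = 0.190993
  M+2: 0.399424×0.4266555 + 0.465152×0.47817225 = 0.392839
  M+4: 0.399424×0.09517225 + 0.465152×0.4266555 + 0.135424×0.47817225 = 0.301230
  M+6: 0.465152×0.09517225 + 0.135424×0.4266555 = 0.102049
  M+8: 0.135424×0.09517225 = 0.012889
Scale to base peak (0.392839) = 100: 48.6 : 100.0 : 76.7 : 26.0 : 3.3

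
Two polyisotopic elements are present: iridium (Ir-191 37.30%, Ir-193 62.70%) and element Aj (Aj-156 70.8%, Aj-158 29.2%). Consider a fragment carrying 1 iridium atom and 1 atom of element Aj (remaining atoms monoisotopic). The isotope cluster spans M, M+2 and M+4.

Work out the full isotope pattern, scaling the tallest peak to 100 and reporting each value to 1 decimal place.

Iridium pattern (n=1): 0.3730 : 0.6270
Element Aj pattern (n=1): 0.7080 : 0.2920
Convolve the two distributions (both contribute in 2-u steps):
  M: 0.3730×0.7080 = 0.264084
  M+2: 0.3730×0.2920 + 0.6270×0.7080 = 0.552832
  M+4: 0.6270×0.2920 = 0.183084
Scale to base peak (0.552832) = 100: 47.8 : 100.0 : 33.1

47.8 : 100.0 : 33.1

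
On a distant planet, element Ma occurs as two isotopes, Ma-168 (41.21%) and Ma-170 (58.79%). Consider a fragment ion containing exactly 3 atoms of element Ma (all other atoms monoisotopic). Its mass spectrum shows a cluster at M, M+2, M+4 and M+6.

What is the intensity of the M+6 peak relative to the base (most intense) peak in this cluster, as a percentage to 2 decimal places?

(0.4121 + 0.5879)^3 gives M 0.0700, M+2 0.2995, M+4 0.4273, M+6 0.2032; the largest is M+4.
P(M+4) = C(3,2) × 0.4121^1 × 0.5879^2 = 3 × 0.4121 × 0.34562641 = 0.427298 (base)
P(M+6) = C(3,3) × 0.4121^0 × 0.5879^3 = 1 × 1.0000 × 0.20319377 = 0.203194
Relative intensity = 0.203194 / 0.427298 × 100 = 47.55

47.55%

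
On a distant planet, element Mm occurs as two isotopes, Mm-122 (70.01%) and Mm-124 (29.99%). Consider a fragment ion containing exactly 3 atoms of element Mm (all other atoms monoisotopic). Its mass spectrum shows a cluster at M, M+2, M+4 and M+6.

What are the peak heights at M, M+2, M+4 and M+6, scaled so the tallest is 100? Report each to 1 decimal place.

The 3 Mm atoms are independent, so intensities follow the terms of (0.7001 + 0.2999)^3.
P(M) = 0.7001^3 = 0.343147
P(M+2) = 3 × 0.7001^2 × 0.2999^1 = 0.440979
P(M+4) = 3 × 0.7001^1 × 0.2999^2 = 0.188901
P(M+6) = 0.2999^3 = 0.026973
The M+2 peak is largest (0.440979); scaling to 100 gives 77.8 : 100.0 : 42.8 : 6.1.

77.8 : 100.0 : 42.8 : 6.1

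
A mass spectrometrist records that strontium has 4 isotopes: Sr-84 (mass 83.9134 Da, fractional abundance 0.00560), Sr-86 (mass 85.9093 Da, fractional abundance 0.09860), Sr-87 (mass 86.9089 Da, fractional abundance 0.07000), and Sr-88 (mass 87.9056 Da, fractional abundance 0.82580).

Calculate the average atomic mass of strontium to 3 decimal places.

Average mass = Σ (abundance × isotope mass) = 0.00560 × 83.9134 + 0.09860 × 85.9093 + 0.07000 × 86.9089 + 0.82580 × 87.9056
= 0.46992 + 8.47066 + 6.08362 + 72.59244 = 87.61664 Da

87.617 Da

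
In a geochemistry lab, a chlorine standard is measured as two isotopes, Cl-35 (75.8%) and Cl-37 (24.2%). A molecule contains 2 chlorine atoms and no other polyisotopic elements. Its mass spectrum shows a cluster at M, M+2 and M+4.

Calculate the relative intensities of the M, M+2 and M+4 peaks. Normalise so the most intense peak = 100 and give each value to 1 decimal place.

The 2 Cl atoms are independent, so intensities follow the terms of (0.758 + 0.242)^2.
P(M) = 0.758^2 = 0.574564
P(M+2) = 2 × 0.758^1 × 0.242^1 = 0.366872
P(M+4) = 0.242^2 = 0.058564
The M peak is largest (0.574564); scaling to 100 gives 100.0 : 63.9 : 10.2.

100.0 : 63.9 : 10.2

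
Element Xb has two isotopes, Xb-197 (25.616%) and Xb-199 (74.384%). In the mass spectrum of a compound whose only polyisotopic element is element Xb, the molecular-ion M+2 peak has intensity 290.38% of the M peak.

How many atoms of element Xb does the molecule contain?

1

For n independent Xb atoms, I(M+2)/I(M) = n · (abundance Xb-199) / (abundance Xb-197) = n · 0.74384/0.25616.
n = 2.9038 × 0.25616/0.74384 = 1.00 ≈ 1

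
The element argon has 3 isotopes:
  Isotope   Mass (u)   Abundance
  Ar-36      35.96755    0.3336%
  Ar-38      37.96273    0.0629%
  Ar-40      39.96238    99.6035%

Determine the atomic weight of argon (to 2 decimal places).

39.95 u

The abundance-weighted mean is 0.003336 × 35.96755 + 0.000629 × 37.96273 + 0.996035 × 39.96238
= 0.119988 + 0.023879 + 39.803929 = 39.947796 u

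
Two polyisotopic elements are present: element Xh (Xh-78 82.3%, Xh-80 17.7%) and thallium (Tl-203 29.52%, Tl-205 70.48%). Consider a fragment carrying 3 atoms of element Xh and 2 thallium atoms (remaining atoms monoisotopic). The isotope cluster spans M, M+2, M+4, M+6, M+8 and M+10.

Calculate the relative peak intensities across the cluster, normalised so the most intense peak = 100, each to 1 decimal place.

11.2 : 60.8 : 100.0 : 48.8 : 9.4 : 0.6

Element Xh pattern (n=3): 0.55744177 : 0.3596617 : 0.0773513 : 0.00554523
Thallium pattern (n=2): 0.08714304 : 0.41611392 : 0.49674304
Convolve the two distributions (both contribute in 2-u steps):
  M: 0.55744177×0.08714304 = 0.048577
  M+2: 0.55744177×0.41611392 + 0.3596617×0.08714304 = 0.263301
  M+4: 0.55744177×0.49674304 + 0.3596617×0.41611392 + 0.0773513×0.08714304 = 0.433306
  M+6: 0.3596617×0.49674304 + 0.0773513×0.41611392 + 0.00554523×0.08714304 = 0.211330
  M+8: 0.0773513×0.49674304 + 0.00554523×0.41611392 = 0.040731
  M+10: 0.00554523×0.49674304 = 0.002755
Scale to base peak (0.433306) = 100: 11.2 : 60.8 : 100.0 : 48.8 : 9.4 : 0.6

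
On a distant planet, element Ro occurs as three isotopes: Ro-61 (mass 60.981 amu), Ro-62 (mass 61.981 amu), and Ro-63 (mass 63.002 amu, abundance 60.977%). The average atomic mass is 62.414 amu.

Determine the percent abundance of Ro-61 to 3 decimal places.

18.958%

The remaining 39.023% is split between Ro-61 (fraction x) and Ro-62 (fraction 0.39023 − x).
Substituting: 60.981x + 61.981(0.39023 − x) = 23.99727046
(60.981 − 61.981)x = -0.18957517  ⇒  x = 0.18958, y = 0.20065
Ro-61: 18.958%, Ro-62: 20.065%.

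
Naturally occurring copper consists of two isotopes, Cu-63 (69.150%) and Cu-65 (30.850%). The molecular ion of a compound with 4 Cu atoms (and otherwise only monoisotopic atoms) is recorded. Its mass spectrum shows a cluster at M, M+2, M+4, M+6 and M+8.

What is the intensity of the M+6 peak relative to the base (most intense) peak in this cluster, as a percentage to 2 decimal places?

19.90%

Term probabilities: M 0.2286, M+2 0.4080, M+4 0.2731, M+6 0.0812, M+8 0.0091. Base peak = M+2.
P(M+2) = C(4,1) × 0.69150^3 × 0.30850^1 = 4 × 0.33065611 × 0.3085 = 0.408030 (base)
P(M+6) = C(4,3) × 0.69150^1 × 0.30850^3 = 4 × 0.6915 × 0.02936064 = 0.081212
Relative intensity = 0.081212 / 0.408030 × 100 = 19.90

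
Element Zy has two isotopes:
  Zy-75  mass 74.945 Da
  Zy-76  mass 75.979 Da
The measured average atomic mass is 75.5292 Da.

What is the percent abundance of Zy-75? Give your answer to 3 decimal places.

43.501%

Let x be the fractional abundance of Zy-75; then Zy-76 has abundance 1 − x.
74.945·x + 75.979·(1 − x) = 75.5292
(74.945 − 75.979)·x = 75.5292 − 75.979
x = -0.4498 / -1.034 = 0.43501 → 43.501% Zy-75, 56.499% Zy-76.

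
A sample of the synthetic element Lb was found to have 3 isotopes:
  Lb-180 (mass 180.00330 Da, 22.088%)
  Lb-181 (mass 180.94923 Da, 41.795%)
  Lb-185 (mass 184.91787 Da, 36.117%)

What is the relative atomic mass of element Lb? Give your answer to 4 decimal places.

The abundance-weighted mean is 0.22088 × 180.00330 + 0.41795 × 180.94923 + 0.36117 × 184.91787
= 39.759129 + 75.627731 + 66.786787 = 182.173647 Da

182.1736 Da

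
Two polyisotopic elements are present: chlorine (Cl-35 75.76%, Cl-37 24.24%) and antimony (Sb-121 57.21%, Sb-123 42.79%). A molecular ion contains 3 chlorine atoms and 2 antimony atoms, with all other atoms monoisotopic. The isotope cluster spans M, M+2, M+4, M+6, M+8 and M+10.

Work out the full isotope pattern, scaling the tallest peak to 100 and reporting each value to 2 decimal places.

40.72 : 100.00 : 93.76 : 41.91 : 8.99 : 0.75

Chlorine pattern (n=3): 0.4348304 : 0.41738208 : 0.13354464 : 0.01424288
Antimony pattern (n=2): 0.32729841 : 0.48960318 : 0.18309841
Convolve the two distributions (both contribute in 2-u steps):
  M: 0.4348304×0.32729841 = 0.142319
  M+2: 0.4348304×0.48960318 + 0.41738208×0.32729841 = 0.349503
  M+4: 0.4348304×0.18309841 + 0.41738208×0.48960318 + 0.13354464×0.32729841 = 0.327677
  M+6: 0.41738208×0.18309841 + 0.13354464×0.48960318 + 0.01424288×0.32729841 = 0.146468
  M+8: 0.13354464×0.18309841 + 0.01424288×0.48960318 = 0.031425
  M+10: 0.01424288×0.18309841 = 0.002608
Scale to base peak (0.349503) = 100: 40.72 : 100.00 : 93.76 : 41.91 : 8.99 : 0.75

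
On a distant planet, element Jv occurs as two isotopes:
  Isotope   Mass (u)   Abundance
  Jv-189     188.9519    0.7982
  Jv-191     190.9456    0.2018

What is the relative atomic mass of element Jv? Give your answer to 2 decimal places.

189.35 u

Ar = Σ fᵢ·mᵢ = 0.7982 × 188.9519 + 0.2018 × 190.9456
= 150.82141 + 38.53282 = 189.35423 u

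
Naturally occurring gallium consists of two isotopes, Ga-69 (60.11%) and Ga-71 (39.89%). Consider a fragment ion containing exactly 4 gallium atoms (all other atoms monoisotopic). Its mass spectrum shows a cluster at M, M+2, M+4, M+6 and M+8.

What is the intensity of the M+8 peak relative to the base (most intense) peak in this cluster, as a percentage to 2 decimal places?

(0.6011 + 0.3989)^4 gives M 0.1306, M+2 0.3465, M+4 0.3450, M+6 0.1526, M+8 0.0253; the largest is M+2.
P(M+2) = C(4,1) × 0.6011^3 × 0.3989^1 = 4 × 0.21719018 × 0.3989 = 0.346549 (base)
P(M+8) = C(4,4) × 0.6011^0 × 0.3989^4 = 1 × 1.0000 × 0.02531956 = 0.025320
Relative intensity = 0.025320 / 0.346549 × 100 = 7.31

7.31%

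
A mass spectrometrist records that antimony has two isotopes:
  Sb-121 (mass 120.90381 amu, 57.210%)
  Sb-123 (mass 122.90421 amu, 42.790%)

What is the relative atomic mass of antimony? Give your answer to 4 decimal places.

The abundance-weighted mean is 0.57210 × 120.90381 + 0.42790 × 122.90421
= 69.169070 + 52.590711 = 121.759781 amu

121.7598 amu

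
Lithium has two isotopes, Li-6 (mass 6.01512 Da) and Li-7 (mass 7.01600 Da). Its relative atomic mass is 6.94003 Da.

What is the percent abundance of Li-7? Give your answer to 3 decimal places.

92.410%

Writing the weighted mean with unknown fraction x of Li-6:
6.01512·x + 7.01600·(1 − x) = 6.94003
(6.01512 − 7.01600)·x = 6.94003 − 7.01600
x = -0.07597 / -1.00088 = 0.07590 → 7.590% Li-6, 92.410% Li-7.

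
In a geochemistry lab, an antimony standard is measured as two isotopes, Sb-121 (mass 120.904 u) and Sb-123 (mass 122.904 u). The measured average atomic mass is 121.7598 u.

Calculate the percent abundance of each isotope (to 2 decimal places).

Sb-121: 57.21%, Sb-123: 42.79%

With x = fraction of Sb-121 (so Sb-123 is 1 − x):
120.904·x + 122.904·(1 − x) = 121.7598
(120.904 − 122.904)·x = 121.7598 − 122.904
x = -1.1442 / -2.000 = 0.57210 → 57.21% Sb-121, 42.79% Sb-123.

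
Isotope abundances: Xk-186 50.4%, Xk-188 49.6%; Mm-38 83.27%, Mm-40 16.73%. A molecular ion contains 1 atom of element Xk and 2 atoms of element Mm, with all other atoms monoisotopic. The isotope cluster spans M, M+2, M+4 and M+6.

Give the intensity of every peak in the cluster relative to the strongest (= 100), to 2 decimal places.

Element Xk pattern (n=1): 0.5040 : 0.4960
Element Mm pattern (n=2): 0.69338929 : 0.27862142 : 0.02798929
Convolve the two distributions (both contribute in 2-u steps):
  M: 0.5040×0.69338929 = 0.349468
  M+2: 0.5040×0.27862142 + 0.4960×0.69338929 = 0.484346
  M+4: 0.5040×0.02798929 + 0.4960×0.27862142 = 0.152303
  M+6: 0.4960×0.02798929 = 0.013883
Scale to base peak (0.484346) = 100: 72.15 : 100.00 : 31.45 : 2.87

72.15 : 100.00 : 31.45 : 2.87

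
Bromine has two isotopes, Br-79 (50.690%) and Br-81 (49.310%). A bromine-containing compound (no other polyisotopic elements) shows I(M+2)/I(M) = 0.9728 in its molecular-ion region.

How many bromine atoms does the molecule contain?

The M+2/M ratio from n Br atoms is n · q/p = n · 0.49310/0.50690.
n = 0.9728 × 0.50690/0.49310 = 1.00 ≈ 1

1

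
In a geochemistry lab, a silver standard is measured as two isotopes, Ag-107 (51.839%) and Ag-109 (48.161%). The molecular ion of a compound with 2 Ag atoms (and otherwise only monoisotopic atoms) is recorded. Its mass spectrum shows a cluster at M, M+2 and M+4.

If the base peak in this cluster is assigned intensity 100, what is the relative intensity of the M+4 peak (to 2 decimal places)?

Term probabilities: M 0.2687, M+2 0.4993, M+4 0.2319. Base peak = M+2.
P(M+2) = C(2,1) × 0.51839^1 × 0.48161^1 = 2 × 0.51839 × 0.48161 = 0.499324 (base)
P(M+4) = C(2,2) × 0.51839^0 × 0.48161^2 = 1 × 1.0000 × 0.23194819 = 0.231948
Relative intensity = 0.231948 / 0.499324 × 100 = 46.45

46.45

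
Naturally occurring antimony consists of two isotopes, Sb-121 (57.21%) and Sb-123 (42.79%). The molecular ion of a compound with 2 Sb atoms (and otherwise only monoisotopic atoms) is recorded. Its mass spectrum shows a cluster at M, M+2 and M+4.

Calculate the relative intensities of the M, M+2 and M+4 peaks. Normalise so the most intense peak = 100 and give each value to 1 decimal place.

66.8 : 100.0 : 37.4

Expanding (0.5721 + 0.4279)^2:
P(M) = 0.5721^2 = 0.327298
P(M+2) = 2 × 0.5721^1 × 0.4279^1 = 0.489603
P(M+4) = 0.4279^2 = 0.183098
The M+2 peak is largest (0.489603); scaling to 100 gives 66.8 : 100.0 : 37.4.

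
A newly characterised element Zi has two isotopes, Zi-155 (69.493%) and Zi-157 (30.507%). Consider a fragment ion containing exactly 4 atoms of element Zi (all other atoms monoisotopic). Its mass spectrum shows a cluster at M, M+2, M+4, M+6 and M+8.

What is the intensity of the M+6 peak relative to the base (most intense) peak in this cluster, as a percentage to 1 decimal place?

Term probabilities: M 0.2332, M+2 0.4095, M+4 0.2697, M+6 0.0789, M+8 0.0087. Base peak = M+2.
P(M+2) = C(4,1) × 0.69493^3 × 0.30507^1 = 4 × 0.33560095 × 0.30507 = 0.409527 (base)
P(M+6) = C(4,3) × 0.69493^1 × 0.30507^3 = 4 × 0.69493 × 0.02839216 = 0.078922
Relative intensity = 0.078922 / 0.409527 × 100 = 19.3

19.3%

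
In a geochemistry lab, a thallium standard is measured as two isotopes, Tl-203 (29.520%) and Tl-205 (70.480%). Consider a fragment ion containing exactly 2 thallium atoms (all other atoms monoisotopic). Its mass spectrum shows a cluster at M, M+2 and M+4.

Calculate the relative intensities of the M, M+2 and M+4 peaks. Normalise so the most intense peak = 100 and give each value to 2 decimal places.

Expanding (0.29520 + 0.70480)^2:
P(M) = 0.29520^2 = 0.087143
P(M+2) = 2 × 0.29520^1 × 0.70480^1 = 0.416114
P(M+4) = 0.70480^2 = 0.496743
The M+4 peak is largest (0.496743); scaling to 100 gives 17.54 : 83.77 : 100.00.

17.54 : 83.77 : 100.00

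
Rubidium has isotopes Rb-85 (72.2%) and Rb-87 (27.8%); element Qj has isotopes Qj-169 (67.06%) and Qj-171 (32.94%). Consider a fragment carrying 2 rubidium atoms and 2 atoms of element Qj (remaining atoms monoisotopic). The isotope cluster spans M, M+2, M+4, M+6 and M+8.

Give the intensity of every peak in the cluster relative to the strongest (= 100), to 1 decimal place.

Rubidium pattern (n=2): 0.521284 : 0.401432 : 0.077284
Element Qj pattern (n=2): 0.44970436 : 0.44179128 : 0.10850436
Convolve the two distributions (both contribute in 2-u steps):
  M: 0.521284×0.44970436 = 0.234424
  M+2: 0.521284×0.44179128 + 0.401432×0.44970436 = 0.410824
  M+4: 0.521284×0.10850436 + 0.401432×0.44179128 + 0.077284×0.44970436 = 0.268666
  M+6: 0.401432×0.10850436 + 0.077284×0.44179128 = 0.077701
  M+8: 0.077284×0.10850436 = 0.008386
Scale to base peak (0.410824) = 100: 57.1 : 100.0 : 65.4 : 18.9 : 2.0

57.1 : 100.0 : 65.4 : 18.9 : 2.0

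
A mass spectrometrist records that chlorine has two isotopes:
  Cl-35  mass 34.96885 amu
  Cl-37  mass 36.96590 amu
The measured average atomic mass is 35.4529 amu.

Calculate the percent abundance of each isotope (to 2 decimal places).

With x = fraction of Cl-35 (so Cl-37 is 1 − x):
34.96885·x + 36.96590·(1 − x) = 35.4529
(34.96885 − 36.96590)·x = 35.4529 − 36.96590
x = -1.51300 / -1.99705 = 0.75762 → 75.76% Cl-35, 24.24% Cl-37.

Cl-35: 75.76%, Cl-37: 24.24%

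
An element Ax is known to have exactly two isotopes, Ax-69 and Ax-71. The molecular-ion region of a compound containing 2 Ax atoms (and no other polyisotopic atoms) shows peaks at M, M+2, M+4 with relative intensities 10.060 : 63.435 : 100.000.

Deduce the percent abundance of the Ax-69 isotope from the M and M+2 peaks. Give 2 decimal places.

If p is the fraction of Ax that is Ax-69, then I(M+2)/I(M) = [C(2,1)·p^1·(1−p)] / p^2 = 2·(1−p)/p = 63.435/10.060 = 6.3057
(1−p)/p = 6.3057/2 = 3.1528  ⇒  p = 1/(1 + 3.1528) = 0.2408
Ax-69: 24.08%, Ax-71: 75.92%.

24.08%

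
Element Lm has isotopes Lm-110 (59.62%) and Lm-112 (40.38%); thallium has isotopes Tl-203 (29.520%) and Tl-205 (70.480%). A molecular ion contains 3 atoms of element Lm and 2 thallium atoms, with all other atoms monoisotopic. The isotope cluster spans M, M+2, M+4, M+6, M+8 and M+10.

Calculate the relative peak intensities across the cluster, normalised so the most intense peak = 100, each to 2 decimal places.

Element Lm pattern (n=3): 0.21192194 : 0.43059751 : 0.29163917 : 0.06584138
Thallium pattern (n=2): 0.08714304 : 0.41611392 : 0.49674304
Convolve the two distributions (both contribute in 2-u steps):
  M: 0.21192194×0.08714304 = 0.018468
  M+2: 0.21192194×0.41611392 + 0.43059751×0.08714304 = 0.125707
  M+4: 0.21192194×0.49674304 + 0.43059751×0.41611392 + 0.29163917×0.08714304 = 0.309863
  M+6: 0.43059751×0.49674304 + 0.29163917×0.41611392 + 0.06584138×0.08714304 = 0.340989
  M+8: 0.29163917×0.49674304 + 0.06584138×0.41611392 = 0.172267
  M+10: 0.06584138×0.49674304 = 0.032706
Scale to base peak (0.340989) = 100: 5.42 : 36.87 : 90.87 : 100.00 : 50.52 : 9.59

5.42 : 36.87 : 90.87 : 100.00 : 50.52 : 9.59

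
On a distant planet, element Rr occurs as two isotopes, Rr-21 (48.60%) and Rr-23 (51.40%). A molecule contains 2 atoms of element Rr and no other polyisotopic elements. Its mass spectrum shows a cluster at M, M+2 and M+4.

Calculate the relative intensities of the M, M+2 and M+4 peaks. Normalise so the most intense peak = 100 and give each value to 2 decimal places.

The 2 Rr atoms are independent, so intensities follow the terms of (0.4860 + 0.5140)^2.
P(M) = 0.4860^2 = 0.236196
P(M+2) = 2 × 0.4860^1 × 0.5140^1 = 0.499608
P(M+4) = 0.5140^2 = 0.264196
The M+2 peak is largest (0.499608); scaling to 100 gives 47.28 : 100.00 : 52.88.

47.28 : 100.00 : 52.88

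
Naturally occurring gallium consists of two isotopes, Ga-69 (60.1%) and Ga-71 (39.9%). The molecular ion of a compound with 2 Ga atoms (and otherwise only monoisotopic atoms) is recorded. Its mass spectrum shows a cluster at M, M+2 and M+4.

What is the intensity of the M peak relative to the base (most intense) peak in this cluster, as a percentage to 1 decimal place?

(0.601 + 0.399)^2 gives M 0.3612, M+2 0.4796, M+4 0.1592; the largest is M+2.
P(M+2) = C(2,1) × 0.601^1 × 0.399^1 = 2 × 0.6010 × 0.3990 = 0.479598 (base)
P(M) = C(2,0) × 0.601^2 × 0.399^0 = 1 × 0.361201 × 1.0000 = 0.361201
Relative intensity = 0.361201 / 0.479598 × 100 = 75.3

75.3%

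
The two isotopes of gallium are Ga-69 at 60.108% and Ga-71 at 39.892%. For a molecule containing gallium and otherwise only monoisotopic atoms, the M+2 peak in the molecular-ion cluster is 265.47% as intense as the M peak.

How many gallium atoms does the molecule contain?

With n Ga atoms, P(M+2)/P(M) = C(n,1)·p^(n−1)q / p^n = n·q/p = n · 0.39892/0.60108.
n = 2.6547 × 0.60108/0.39892 = 4.00 ≈ 4

4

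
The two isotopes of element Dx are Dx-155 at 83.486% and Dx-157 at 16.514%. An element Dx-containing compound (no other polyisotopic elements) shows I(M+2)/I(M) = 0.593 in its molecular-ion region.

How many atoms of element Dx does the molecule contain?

3

With n Dx atoms, P(M+2)/P(M) = C(n,1)·p^(n−1)q / p^n = n·q/p = n · 0.16514/0.83486.
n = 0.593 × 0.83486/0.16514 = 3.00 ≈ 3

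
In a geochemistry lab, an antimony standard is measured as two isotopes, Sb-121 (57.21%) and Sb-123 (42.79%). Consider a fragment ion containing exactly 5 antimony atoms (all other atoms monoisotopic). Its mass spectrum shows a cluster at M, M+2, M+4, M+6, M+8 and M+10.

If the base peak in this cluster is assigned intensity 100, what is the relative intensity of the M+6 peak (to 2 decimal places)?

74.79

Binomial terms of (0.5721 + 0.4279)^5: M 0.0613, M+2 0.2292, M+4 0.3428, M+6 0.2564, M+8 0.0959, M+10 0.0143 → M+4 is the base peak.
P(M+4) = C(5,2) × 0.5721^3 × 0.4279^2 = 10 × 0.18724742 × 0.18309841 = 0.342847 (base)
P(M+6) = C(5,3) × 0.5721^2 × 0.4279^3 = 10 × 0.32729841 × 0.07834781 = 0.256431
Relative intensity = 0.256431 / 0.342847 × 100 = 74.79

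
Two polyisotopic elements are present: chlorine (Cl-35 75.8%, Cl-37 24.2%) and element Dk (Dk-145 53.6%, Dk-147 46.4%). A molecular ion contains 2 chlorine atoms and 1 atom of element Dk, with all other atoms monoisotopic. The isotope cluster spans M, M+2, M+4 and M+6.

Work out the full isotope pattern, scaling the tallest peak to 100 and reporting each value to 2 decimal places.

66.48 : 100.00 : 43.52 : 5.87

Chlorine pattern (n=2): 0.574564 : 0.366872 : 0.058564
Element Dk pattern (n=1): 0.5360 : 0.4640
Convolve the two distributions (both contribute in 2-u steps):
  M: 0.574564×0.5360 = 0.307966
  M+2: 0.574564×0.4640 + 0.366872×0.5360 = 0.463241
  M+4: 0.366872×0.4640 + 0.058564×0.5360 = 0.201619
  M+6: 0.058564×0.4640 = 0.027174
Scale to base peak (0.463241) = 100: 66.48 : 100.00 : 43.52 : 5.87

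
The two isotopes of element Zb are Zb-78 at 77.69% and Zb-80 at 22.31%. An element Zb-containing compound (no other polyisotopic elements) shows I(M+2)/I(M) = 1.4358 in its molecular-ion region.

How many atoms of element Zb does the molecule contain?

For n independent Zb atoms, I(M+2)/I(M) = n · (abundance Zb-80) / (abundance Zb-78) = n · 0.2231/0.7769.
n = 1.4358 × 0.7769/0.2231 = 5.00 ≈ 5

5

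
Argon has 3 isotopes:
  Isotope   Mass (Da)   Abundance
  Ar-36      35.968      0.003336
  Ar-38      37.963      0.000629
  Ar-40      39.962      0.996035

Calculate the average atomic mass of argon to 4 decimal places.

Average mass = Σ (abundance × isotope mass) = 0.003336 × 35.968 + 0.000629 × 37.963 + 0.996035 × 39.962
= 0.11999 + 0.02388 + 39.80355 = 39.94742 Da

39.9474 Da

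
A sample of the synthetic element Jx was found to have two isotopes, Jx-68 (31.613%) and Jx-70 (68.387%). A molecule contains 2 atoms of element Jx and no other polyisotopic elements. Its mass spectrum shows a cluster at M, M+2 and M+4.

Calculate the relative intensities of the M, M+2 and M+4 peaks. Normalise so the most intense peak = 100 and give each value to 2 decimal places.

21.37 : 92.45 : 100.00

Each Jx atom is independently Jx-68 (p = 0.31613) or Jx-70 (q = 0.68387); the cluster is the binomial expansion (p + q)^2.
P(M) = 0.31613^2 = 0.099938
P(M+2) = 2 × 0.31613^1 × 0.68387^1 = 0.432384
P(M+4) = 0.68387^2 = 0.467678
The M+4 peak is largest (0.467678); scaling to 100 gives 21.37 : 92.45 : 100.00.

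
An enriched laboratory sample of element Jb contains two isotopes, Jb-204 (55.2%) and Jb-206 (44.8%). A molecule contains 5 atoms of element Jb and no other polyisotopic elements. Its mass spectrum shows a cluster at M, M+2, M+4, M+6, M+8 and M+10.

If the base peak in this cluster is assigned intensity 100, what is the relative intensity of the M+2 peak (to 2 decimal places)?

61.61

(0.552 + 0.448)^5 gives M 0.0513, M+2 0.2080, M+4 0.3376, M+6 0.2740, M+8 0.1112, M+10 0.0180; the largest is M+4.
P(M+4) = C(5,2) × 0.552^3 × 0.448^2 = 10 × 0.16819661 × 0.200704 = 0.337577 (base)
P(M+2) = C(5,1) × 0.552^4 × 0.448^1 = 5 × 0.09284453 × 0.4480 = 0.207972
Relative intensity = 0.207972 / 0.337577 × 100 = 61.61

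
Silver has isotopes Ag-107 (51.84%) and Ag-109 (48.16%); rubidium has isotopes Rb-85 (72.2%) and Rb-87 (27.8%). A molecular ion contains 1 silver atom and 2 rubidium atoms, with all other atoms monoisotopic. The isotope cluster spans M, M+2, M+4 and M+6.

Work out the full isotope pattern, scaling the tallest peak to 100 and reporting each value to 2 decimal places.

Silver pattern (n=1): 0.5184 : 0.4816
Rubidium pattern (n=2): 0.521284 : 0.401432 : 0.077284
Convolve the two distributions (both contribute in 2-u steps):
  M: 0.5184×0.521284 = 0.270234
  M+2: 0.5184×0.401432 + 0.4816×0.521284 = 0.459153
  M+4: 0.5184×0.077284 + 0.4816×0.401432 = 0.233394
  M+6: 0.4816×0.077284 = 0.037220
Scale to base peak (0.459153) = 100: 58.85 : 100.00 : 50.83 : 8.11

58.85 : 100.00 : 50.83 : 8.11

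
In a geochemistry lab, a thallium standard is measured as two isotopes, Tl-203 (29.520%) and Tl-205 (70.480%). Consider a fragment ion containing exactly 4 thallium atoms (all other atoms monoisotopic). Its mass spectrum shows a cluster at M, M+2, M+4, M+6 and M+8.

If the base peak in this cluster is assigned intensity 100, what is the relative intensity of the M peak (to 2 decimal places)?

1.84

Term probabilities: M 0.0076, M+2 0.0725, M+4 0.2597, M+6 0.4134, M+8 0.2468. Base peak = M+6.
P(M+6) = C(4,3) × 0.29520^1 × 0.70480^3 = 4 × 0.2952 × 0.35010449 = 0.413403 (base)
P(M) = C(4,0) × 0.29520^4 × 0.70480^0 = 1 × 0.00759391 × 1.0000 = 0.007594
Relative intensity = 0.007594 / 0.413403 × 100 = 1.84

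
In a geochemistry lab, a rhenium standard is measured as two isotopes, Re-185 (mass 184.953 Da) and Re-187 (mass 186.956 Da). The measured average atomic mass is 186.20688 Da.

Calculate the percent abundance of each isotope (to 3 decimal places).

Re-185: 37.400%, Re-187: 62.600%

Writing the weighted mean with unknown fraction x of Re-185:
184.953·x + 186.956·(1 − x) = 186.20688
(184.953 − 186.956)·x = 186.20688 − 186.956
x = -0.74912 / -2.003 = 0.37400 → 37.400% Re-185, 62.600% Re-187.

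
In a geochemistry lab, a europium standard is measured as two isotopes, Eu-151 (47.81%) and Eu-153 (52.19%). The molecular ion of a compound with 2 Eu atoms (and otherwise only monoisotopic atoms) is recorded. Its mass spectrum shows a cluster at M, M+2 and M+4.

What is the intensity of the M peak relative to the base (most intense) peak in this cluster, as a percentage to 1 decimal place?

(0.4781 + 0.5219)^2 gives M 0.2286, M+2 0.4990, M+4 0.2724; the largest is M+2.
P(M+2) = C(2,1) × 0.4781^1 × 0.5219^1 = 2 × 0.4781 × 0.5219 = 0.499041 (base)
P(M) = C(2,0) × 0.4781^2 × 0.5219^0 = 1 × 0.22857961 × 1.0000 = 0.228580
Relative intensity = 0.228580 / 0.499041 × 100 = 45.8

45.8%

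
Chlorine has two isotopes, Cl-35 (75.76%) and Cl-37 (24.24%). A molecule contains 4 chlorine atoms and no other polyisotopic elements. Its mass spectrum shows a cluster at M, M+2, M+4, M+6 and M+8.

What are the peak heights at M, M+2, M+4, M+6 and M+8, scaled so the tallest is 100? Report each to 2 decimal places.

The 4 Cl atoms are independent, so intensities follow the terms of (0.7576 + 0.2424)^4.
P(M) = 0.7576^4 = 0.329428
P(M+2) = 4 × 0.7576^3 × 0.2424^1 = 0.421612
P(M+4) = 6 × 0.7576^2 × 0.2424^2 = 0.202347
P(M+6) = 4 × 0.7576^1 × 0.2424^3 = 0.043162
P(M+8) = 0.2424^4 = 0.003452
The M+2 peak is largest (0.421612); scaling to 100 gives 78.14 : 100.00 : 47.99 : 10.24 : 0.82.

78.14 : 100.00 : 47.99 : 10.24 : 0.82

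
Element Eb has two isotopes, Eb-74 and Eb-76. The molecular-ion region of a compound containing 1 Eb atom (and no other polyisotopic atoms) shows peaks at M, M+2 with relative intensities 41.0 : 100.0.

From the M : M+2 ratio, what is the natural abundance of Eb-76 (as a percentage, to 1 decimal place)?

Let p = fractional abundance of Eb-74. I(M+2)/I(M) = [C(1,1)·p^0·(1−p)] / p^1 = 1·(1−p)/p = 100.0/41.0 = 2.4390
(1−p)/p = 2.4390/1 = 2.4390  ⇒  p = 1/(1 + 2.4390) = 0.2908
Eb-74: 29.1%, Eb-76: 70.9%.

70.9%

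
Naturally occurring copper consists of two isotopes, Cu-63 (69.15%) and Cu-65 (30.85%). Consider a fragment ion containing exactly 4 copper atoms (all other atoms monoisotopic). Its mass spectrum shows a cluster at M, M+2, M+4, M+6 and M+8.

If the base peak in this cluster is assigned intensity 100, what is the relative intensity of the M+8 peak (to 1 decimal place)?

2.2

(0.6915 + 0.3085)^4 gives M 0.2286, M+2 0.4080, M+4 0.2731, M+6 0.0812, M+8 0.0091; the largest is M+2.
P(M+2) = C(4,1) × 0.6915^3 × 0.3085^1 = 4 × 0.33065611 × 0.3085 = 0.408030 (base)
P(M+8) = C(4,4) × 0.6915^0 × 0.3085^4 = 1 × 1.0000 × 0.00905776 = 0.009058
Relative intensity = 0.009058 / 0.408030 × 100 = 2.2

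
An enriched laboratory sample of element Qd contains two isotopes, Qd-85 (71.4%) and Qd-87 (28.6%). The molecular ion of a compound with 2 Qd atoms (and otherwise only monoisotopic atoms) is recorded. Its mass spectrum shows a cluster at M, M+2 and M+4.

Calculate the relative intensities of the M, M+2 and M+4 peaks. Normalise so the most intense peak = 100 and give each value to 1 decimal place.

100.0 : 80.1 : 16.0

Each Qd atom is independently Qd-85 (p = 0.714) or Qd-87 (q = 0.286); the cluster is the binomial expansion (p + q)^2.
P(M) = 0.714^2 = 0.509796
P(M+2) = 2 × 0.714^1 × 0.286^1 = 0.408408
P(M+4) = 0.286^2 = 0.081796
The M peak is largest (0.509796); scaling to 100 gives 100.0 : 80.1 : 16.0.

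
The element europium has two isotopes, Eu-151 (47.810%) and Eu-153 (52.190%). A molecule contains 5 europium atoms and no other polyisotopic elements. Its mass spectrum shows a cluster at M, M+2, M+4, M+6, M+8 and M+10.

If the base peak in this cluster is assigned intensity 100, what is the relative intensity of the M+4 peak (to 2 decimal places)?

91.61

Binomial terms of (0.47810 + 0.52190)^5: M 0.0250, M+2 0.1363, M+4 0.2977, M+6 0.3249, M+8 0.1774, M+10 0.0387 → M+6 is the base peak.
P(M+6) = C(5,3) × 0.47810^2 × 0.52190^3 = 10 × 0.22857961 × 0.14215492 = 0.324937 (base)
P(M+4) = C(5,2) × 0.47810^3 × 0.52190^2 = 10 × 0.10928391 × 0.27237961 = 0.297667
Relative intensity = 0.297667 / 0.324937 × 100 = 91.61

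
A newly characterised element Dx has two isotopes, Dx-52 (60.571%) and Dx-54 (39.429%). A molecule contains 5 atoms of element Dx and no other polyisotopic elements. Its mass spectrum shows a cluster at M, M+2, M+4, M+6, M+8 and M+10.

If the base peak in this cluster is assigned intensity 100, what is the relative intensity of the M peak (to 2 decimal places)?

23.60

Binomial terms of (0.60571 + 0.39429)^5: M 0.0815, M+2 0.2654, M+4 0.3455, M+6 0.2249, M+8 0.0732, M+10 0.0095 → M+4 is the base peak.
P(M+4) = C(5,2) × 0.60571^3 × 0.39429^2 = 10 × 0.22222567 × 0.1554646 = 0.345482 (base)
P(M) = C(5,0) × 0.60571^5 × 0.39429^0 = 1 × 0.08153118 × 1.0000 = 0.081531
Relative intensity = 0.081531 / 0.345482 × 100 = 23.60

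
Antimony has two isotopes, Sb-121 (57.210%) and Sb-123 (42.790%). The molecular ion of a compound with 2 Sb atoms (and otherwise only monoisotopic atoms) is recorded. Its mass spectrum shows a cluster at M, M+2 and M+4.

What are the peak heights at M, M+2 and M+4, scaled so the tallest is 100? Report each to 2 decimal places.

Expanding (0.57210 + 0.42790)^2:
P(M) = 0.57210^2 = 0.327298
P(M+2) = 2 × 0.57210^1 × 0.42790^1 = 0.489603
P(M+4) = 0.42790^2 = 0.183098
The M+2 peak is largest (0.489603); scaling to 100 gives 66.85 : 100.00 : 37.40.

66.85 : 100.00 : 37.40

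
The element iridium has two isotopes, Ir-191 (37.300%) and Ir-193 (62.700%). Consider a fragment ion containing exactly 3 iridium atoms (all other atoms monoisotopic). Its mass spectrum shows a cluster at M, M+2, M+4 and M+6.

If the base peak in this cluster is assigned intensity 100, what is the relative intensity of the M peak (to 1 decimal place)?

Binomial terms of (0.37300 + 0.62700)^3: M 0.0519, M+2 0.2617, M+4 0.4399, M+6 0.2465 → M+4 is the base peak.
P(M+4) = C(3,2) × 0.37300^1 × 0.62700^2 = 3 × 0.3730 × 0.393129 = 0.439911 (base)
P(M) = C(3,0) × 0.37300^3 × 0.62700^0 = 1 × 0.05189512 × 1.0000 = 0.051895
Relative intensity = 0.051895 / 0.439911 × 100 = 11.8

11.8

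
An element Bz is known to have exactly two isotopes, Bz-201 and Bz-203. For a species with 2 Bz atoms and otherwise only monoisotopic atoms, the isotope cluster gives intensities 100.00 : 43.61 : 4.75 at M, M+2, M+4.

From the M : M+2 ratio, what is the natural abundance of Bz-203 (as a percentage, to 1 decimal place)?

Let p = fractional abundance of Bz-201. I(M+2)/I(M) = [C(2,1)·p^1·(1−p)] / p^2 = 2·(1−p)/p = 43.61/100.00 = 0.4361
(1−p)/p = 0.4361/2 = 0.2180  ⇒  p = 1/(1 + 0.2180) = 0.8210
Bz-201: 82.1%, Bz-203: 17.9%.

17.9%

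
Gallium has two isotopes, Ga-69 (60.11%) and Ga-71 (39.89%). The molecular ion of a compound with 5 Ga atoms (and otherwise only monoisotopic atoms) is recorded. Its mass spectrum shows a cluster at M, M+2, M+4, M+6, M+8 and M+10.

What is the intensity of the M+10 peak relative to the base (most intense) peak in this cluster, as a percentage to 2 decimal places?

2.92%

Binomial terms of (0.6011 + 0.3989)^5: M 0.0785, M+2 0.2604, M+4 0.3456, M+6 0.2293, M+8 0.0761, M+10 0.0101 → M+4 is the base peak.
P(M+4) = C(5,2) × 0.6011^3 × 0.3989^2 = 10 × 0.21719018 × 0.15912121 = 0.345596 (base)
P(M+10) = C(5,5) × 0.6011^0 × 0.3989^5 = 1 × 1.0000 × 0.01009997 = 0.010100
Relative intensity = 0.010100 / 0.345596 × 100 = 2.92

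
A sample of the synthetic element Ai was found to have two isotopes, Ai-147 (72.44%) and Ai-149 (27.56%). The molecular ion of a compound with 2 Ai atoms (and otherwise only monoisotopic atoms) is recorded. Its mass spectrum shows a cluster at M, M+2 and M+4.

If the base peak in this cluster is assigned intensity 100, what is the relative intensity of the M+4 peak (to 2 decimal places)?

14.47

Term probabilities: M 0.5248, M+2 0.3993, M+4 0.0760. Base peak = M.
P(M) = C(2,0) × 0.7244^2 × 0.2756^0 = 1 × 0.52475536 × 1.0000 = 0.524755 (base)
P(M+4) = C(2,2) × 0.7244^0 × 0.2756^2 = 1 × 1.0000 × 0.07595536 = 0.075955
Relative intensity = 0.075955 / 0.524755 × 100 = 14.47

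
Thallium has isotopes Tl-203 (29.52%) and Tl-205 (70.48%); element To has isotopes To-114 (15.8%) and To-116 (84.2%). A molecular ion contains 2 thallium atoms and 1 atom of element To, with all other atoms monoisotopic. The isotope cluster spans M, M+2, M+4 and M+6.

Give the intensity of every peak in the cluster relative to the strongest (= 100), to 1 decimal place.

3.2 : 32.4 : 100.0 : 97.5

Thallium pattern (n=2): 0.08714304 : 0.41611392 : 0.49674304
Element To pattern (n=1): 0.1580 : 0.8420
Convolve the two distributions (both contribute in 2-u steps):
  M: 0.08714304×0.1580 = 0.013769
  M+2: 0.08714304×0.8420 + 0.41611392×0.1580 = 0.139120
  M+4: 0.41611392×0.8420 + 0.49674304×0.1580 = 0.428853
  M+6: 0.49674304×0.8420 = 0.418258
Scale to base peak (0.428853) = 100: 3.2 : 32.4 : 100.0 : 97.5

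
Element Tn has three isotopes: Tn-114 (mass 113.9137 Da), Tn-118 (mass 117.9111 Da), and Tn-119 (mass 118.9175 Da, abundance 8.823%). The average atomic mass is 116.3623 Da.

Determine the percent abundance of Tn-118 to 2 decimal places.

50.21%

The remaining 91.177% is split between Tn-114 (fraction x) and Tn-118 (fraction 0.91177 − x).
Substituting: 113.9137x + 117.9111(0.91177 − x) = 105.870208975
(113.9137 − 117.9111)x = -1.637594672  ⇒  x = 0.40966, y = 0.50211
Tn-114: 40.97%, Tn-118: 50.21%.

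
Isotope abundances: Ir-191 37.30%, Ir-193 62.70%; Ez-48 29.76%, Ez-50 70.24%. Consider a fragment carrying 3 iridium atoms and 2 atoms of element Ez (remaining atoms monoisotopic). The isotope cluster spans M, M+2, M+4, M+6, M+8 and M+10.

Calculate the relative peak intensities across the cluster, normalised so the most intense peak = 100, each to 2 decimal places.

1.37 : 13.40 : 51.95 : 100.00 : 95.59 : 36.32

Iridium pattern (n=3): 0.05189512 : 0.26170165 : 0.43991135 : 0.24649188
Element Ez pattern (n=2): 0.08856576 : 0.41806848 : 0.49336576
Convolve the two distributions (both contribute in 2-u steps):
  M: 0.05189512×0.08856576 = 0.004596
  M+2: 0.05189512×0.41806848 + 0.26170165×0.08856576 = 0.044874
  M+4: 0.05189512×0.49336576 + 0.26170165×0.41806848 + 0.43991135×0.08856576 = 0.173974
  M+6: 0.26170165×0.49336576 + 0.43991135×0.41806848 + 0.24649188×0.08856576 = 0.334858
  M+8: 0.43991135×0.49336576 + 0.24649188×0.41806848 = 0.320088
  M+10: 0.24649188×0.49336576 = 0.121611
Scale to base peak (0.334858) = 100: 1.37 : 13.40 : 51.95 : 100.00 : 95.59 : 36.32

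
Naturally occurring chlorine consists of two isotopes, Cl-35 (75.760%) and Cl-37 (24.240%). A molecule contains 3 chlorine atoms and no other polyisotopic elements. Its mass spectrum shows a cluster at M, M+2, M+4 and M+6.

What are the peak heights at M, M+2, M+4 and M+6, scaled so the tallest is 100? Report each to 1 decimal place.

Each Cl atom is independently Cl-35 (p = 0.75760) or Cl-37 (q = 0.24240); the cluster is the binomial expansion (p + q)^3.
P(M) = 0.75760^3 = 0.434830
P(M+2) = 3 × 0.75760^2 × 0.24240^1 = 0.417382
P(M+4) = 3 × 0.75760^1 × 0.24240^2 = 0.133545
P(M+6) = 0.24240^3 = 0.014243
The M peak is largest (0.434830); scaling to 100 gives 100.0 : 96.0 : 30.7 : 3.3.

100.0 : 96.0 : 30.7 : 3.3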